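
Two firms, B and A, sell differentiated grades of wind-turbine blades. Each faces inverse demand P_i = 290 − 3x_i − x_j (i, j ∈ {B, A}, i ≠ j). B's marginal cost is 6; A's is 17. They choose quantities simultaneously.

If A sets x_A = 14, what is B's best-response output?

Firm B's profit: π = x_B(290 − 3x_B − x_A) − 6x_B.
∂π/∂x_B = 284 − 6x_B − x_A = 0 ⇒ x_B = 142/3 − (1/6)x_A.
At x_A = 14: x_B = 142/3 − (1/6)·14 = 45.

45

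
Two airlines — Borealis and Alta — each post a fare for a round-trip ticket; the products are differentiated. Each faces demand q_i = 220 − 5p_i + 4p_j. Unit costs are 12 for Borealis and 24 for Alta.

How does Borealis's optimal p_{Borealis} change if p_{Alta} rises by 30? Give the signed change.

Borealis's profit: π = (p_{Borealis} − 12)(220 − 5p_{Borealis} + 4p_{Alta}).
∂π/∂p_{Borealis} = 280 − 10p_{Borealis} + 4p_{Alta} = 0 ⇒ p_{Borealis} = 28 + 0.4p_{Alta}.
The reaction-function slope is 0.4, so a 30-unit rise in p_{Alta} moves p_{Borealis} by 0.4 × 30 = 12. Borealis's best response rises — the actions are strategic complements.

12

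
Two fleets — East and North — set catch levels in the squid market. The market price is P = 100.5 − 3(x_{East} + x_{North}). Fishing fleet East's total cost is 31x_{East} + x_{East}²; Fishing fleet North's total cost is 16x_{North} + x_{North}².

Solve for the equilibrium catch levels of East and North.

5.5, 8.5

Fishing fleet East's profit: π = x_{East}(100.5 − 3(x_{East} + x_{North})) − 31x_{East} − x_{East}².
∂π/∂x_{East} = 69.5 − 8x_{East} − 3x_{North} = 0, so x_{East} = 8.6875 − 0.375x_{North}.
By the same steps for North: x_{North} = 10.5625 − 0.375x_{East}.
Plugging x_{North} into East's best response: x_{East} = 8.6875 − 0.375(10.5625 − 0.375x_{East}) ⇒ (55/64)x_{East} = 605/128, so x_{East} = 5.5.
Then x_{North} = 10.5625 − 0.375·5.5 = 8.5.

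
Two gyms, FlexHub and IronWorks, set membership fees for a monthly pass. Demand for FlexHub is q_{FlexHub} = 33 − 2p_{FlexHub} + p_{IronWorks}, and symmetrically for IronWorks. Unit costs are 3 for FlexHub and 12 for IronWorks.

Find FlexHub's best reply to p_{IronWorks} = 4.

10.75

FlexHub's profit: π = (p_{FlexHub} − 3)(33 − 2p_{FlexHub} + p_{IronWorks}).
∂π/∂p_{FlexHub} = 39 − 4p_{FlexHub} + p_{IronWorks} = 0 ⇒ p_{FlexHub} = 9.75 + 0.25p_{IronWorks}.
At p_{IronWorks} = 4: p_{FlexHub} = 9.75 + 0.25·4 = 10.75.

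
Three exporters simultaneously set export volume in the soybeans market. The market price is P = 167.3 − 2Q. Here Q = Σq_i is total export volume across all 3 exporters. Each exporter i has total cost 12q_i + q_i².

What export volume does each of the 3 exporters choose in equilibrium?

15.53

A representative exporter's profit is π_i = q_i(167.3 − 2Q) − 12q_i − q_i², with Q = q_i + Σ_{j≠i} q_j.
First-order condition: 155.3 − 6q_i − 2Σ_{j≠i} q_j = 0.
In a symmetric equilibrium every exporter chooses the same q, so Σ_{j≠i} q_j = 2q. The condition becomes 155.3 − 10q = 0, giving q = 155.3/10 = 15.53.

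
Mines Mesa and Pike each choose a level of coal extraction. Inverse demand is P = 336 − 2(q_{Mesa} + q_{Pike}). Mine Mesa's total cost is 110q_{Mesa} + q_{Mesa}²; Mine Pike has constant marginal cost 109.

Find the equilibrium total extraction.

68

Mine Mesa's profit: π = q_{Mesa}(336 − 2(q_{Mesa} + q_{Pike})) − 110q_{Mesa} − q_{Mesa}².
∂π/∂q_{Mesa} = 226 − 6q_{Mesa} − 2q_{Pike} = 0, so q_{Mesa} = 113/3 − (1/3)q_{Pike}.
For Pike: ∂π/∂q_{Pike} = 227 − 4q_{Pike} − 2q_{Mesa} = 0 ⇒ q_{Pike} = 56.75 − 0.5q_{Mesa}.
Solving the two reaction functions simultaneously: (1 − (−1/3)(−0.5))q_{Mesa} = 113/3 − (1/3)·56.75, so (5/6)q_{Mesa} = 18.75 and q_{Mesa} = 22.5.
Then q_{Pike} = 56.75 − 0.5·22.5 = 45.5.
Total extraction: 22.5 + 45.5 = 68.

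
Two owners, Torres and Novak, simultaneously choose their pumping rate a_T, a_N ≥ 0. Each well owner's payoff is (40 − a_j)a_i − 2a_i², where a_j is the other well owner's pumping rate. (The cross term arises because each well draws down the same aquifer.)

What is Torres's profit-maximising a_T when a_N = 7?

Torres's payoff is (40 − a_N)a_T − 2a_T².
∂π/∂a_T = 40 − a_N − 4a_T = 0, so a_T = 10 − 0.25a_N.
At a_N = 7: a_T = 10 − 0.25·7 = 8.25.

8.25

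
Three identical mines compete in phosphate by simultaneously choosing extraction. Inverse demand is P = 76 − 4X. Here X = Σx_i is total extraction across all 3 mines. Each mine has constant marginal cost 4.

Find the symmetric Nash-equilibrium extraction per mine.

A representative mine's profit is π_i = x_i(76 − 4X) − 4x_i, with X = x_i + Σ_{j≠i} x_j.
First-order condition: 72 − 8x_i − 4Σ_{j≠i} x_j = 0.
In a symmetric equilibrium every mine chooses the same x, so Σ_{j≠i} x_j = 2x. The condition becomes 72 − 16x = 0, giving x = 72/16 = 4.5.

4.5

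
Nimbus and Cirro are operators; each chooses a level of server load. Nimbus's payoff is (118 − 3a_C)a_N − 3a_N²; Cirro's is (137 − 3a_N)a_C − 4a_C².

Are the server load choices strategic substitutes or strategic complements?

Expanding Nimbus's payoff: 118a_N − 3a_Ca_N − 3a_N².
∂π/∂a_N = 118 − 3a_C − 6a_N = 0, so a_N = 59/3 − 0.5a_C.
The best-response slope da_N/da_C = −0.5 < 0: the reaction function is downward-sloping, so the choices are strategic substitutes.

strategic substitutes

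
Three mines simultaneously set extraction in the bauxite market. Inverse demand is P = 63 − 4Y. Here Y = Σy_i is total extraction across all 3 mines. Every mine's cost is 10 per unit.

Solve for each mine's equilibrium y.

A representative mine's profit is π_i = y_i(63 − 4Y) − 10y_i, with Y = y_i + Σ_{j≠i} y_j.
First-order condition: 53 − 8y_i − 4Σ_{j≠i} y_j = 0.
Imposing symmetry (y_j = y for all j) turns Σ_{j≠i} y_j into 2y, so 53 = 16y and y = 3.3125.

3.3125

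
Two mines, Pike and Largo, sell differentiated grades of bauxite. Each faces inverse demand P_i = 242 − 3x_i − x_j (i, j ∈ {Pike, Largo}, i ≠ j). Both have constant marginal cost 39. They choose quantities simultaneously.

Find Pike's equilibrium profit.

Mine Pike's profit: π = x_{Pike}(242 − 3x_{Pike} − x_{Largo}) − 39x_{Pike}.
∂π/∂x_{Pike} = 203 − 6x_{Pike} − x_{Largo} = 0 ⇒ x_{Pike} = 203/6 − (1/6)x_{Largo}.
Setting x_{Pike} = x_{Largo} in the reaction function: x_{Pike} = 203/6 − (1/6)x_{Pike}, so x_{Pike} = (203/6) / (7/6) = 29.
P_{Pike} = 242 − 3·29 − 29 = 126.
Profit = (126 − 39)·29 = 2523.

2523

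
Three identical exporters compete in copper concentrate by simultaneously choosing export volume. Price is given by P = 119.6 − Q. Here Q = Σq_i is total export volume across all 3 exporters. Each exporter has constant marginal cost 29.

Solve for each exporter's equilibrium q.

A representative exporter's profit is π_i = q_i(119.6 − Q) − 29q_i, with Q = q_i + Σ_{j≠i} q_j.
First-order condition: 90.6 − 2q_i − Σ_{j≠i} q_j = 0.
Imposing symmetry (q_j = q for all j) turns Σ_{j≠i} q_j into 2q, so 90.6 = 4q and q = 22.65.

22.65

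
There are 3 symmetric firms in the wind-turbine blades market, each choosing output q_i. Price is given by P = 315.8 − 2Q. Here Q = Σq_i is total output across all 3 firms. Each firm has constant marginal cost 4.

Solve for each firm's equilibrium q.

38.975

A representative firm's profit is π_i = q_i(315.8 − 2Q) − 4q_i, with Q = q_i + Σ_{j≠i} q_j.
First-order condition: 311.8 − 4q_i − 2Σ_{j≠i} q_j = 0.
In a symmetric equilibrium every firm chooses the same q, so Σ_{j≠i} q_j = 2q. The condition becomes 311.8 − 8q = 0, giving q = 311.8/8 = 38.975.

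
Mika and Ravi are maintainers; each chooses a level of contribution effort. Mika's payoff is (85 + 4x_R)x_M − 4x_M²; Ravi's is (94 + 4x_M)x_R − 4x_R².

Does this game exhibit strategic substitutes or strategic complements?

strategic complements

Expanding Mika's payoff: 85x_M + 4x_Rx_M − 4x_M².
∂π/∂x_M = 85 + 4x_R − 8x_M = 0, so x_M = 10.625 + 0.5x_R.
The best-response slope dx_M/dx_R = 0.5 > 0: the reaction function is upward-sloping, so the choices are strategic complements.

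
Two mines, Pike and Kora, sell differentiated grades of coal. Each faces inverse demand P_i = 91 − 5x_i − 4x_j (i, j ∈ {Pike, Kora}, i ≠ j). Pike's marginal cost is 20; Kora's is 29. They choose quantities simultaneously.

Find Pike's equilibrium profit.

151.25

Mine Pike's profit: π = x_{Pike}(91 − 5x_{Pike} − 4x_{Kora}) − 20x_{Pike}.
∂π/∂x_{Pike} = 71 − 10x_{Pike} − 4x_{Kora} = 0 ⇒ x_{Pike} = 7.1 − 0.4x_{Kora}.
Similarly x_{Kora} = 6.2 − 0.4x_{Pike}.
Solving the two reaction functions simultaneously: (1 − (−0.4)(−0.4))x_{Pike} = 7.1 − 0.4·6.2, so 0.84x_{Pike} = 4.62 and x_{Pike} = 5.5.
Then x_{Kora} = 6.2 − 0.4·5.5 = 4.
P_{Pike} = 91 − 5·5.5 − 4·4 = 47.5.
Profit = (47.5 − 20)·5.5 = 151.25.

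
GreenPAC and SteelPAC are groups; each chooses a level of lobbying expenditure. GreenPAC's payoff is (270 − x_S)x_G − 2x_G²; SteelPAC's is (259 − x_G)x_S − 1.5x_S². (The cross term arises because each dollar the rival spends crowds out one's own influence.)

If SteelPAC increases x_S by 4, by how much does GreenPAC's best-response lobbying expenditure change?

-1

Expanding GreenPAC's payoff: 270x_G − x_Sx_G − 2x_G².
∂π/∂x_G = 270 − x_S − 4x_G = 0, so x_G = 67.5 − 0.25x_S.
The reaction-function slope is −0.25, so a 4-unit rise in x_S moves x_G by −0.25 × 4 = −1. GreenPAC's best response falls — the actions are strategic substitutes.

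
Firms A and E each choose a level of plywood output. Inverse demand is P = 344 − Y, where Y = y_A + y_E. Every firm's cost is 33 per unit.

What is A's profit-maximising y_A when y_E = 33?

Firm A's profit: π = y_A(344 − (y_A + y_E)) − 33y_A.
∂π/∂y_A = 311 − 2y_A − y_E = 0, so y_A = 155.5 − 0.5y_E.
At y_E = 33: y_A = 155.5 − 0.5·33 = 139.

139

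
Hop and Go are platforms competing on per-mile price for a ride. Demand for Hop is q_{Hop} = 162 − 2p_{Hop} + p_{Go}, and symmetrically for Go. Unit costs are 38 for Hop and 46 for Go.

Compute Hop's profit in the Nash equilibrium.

3595.52

Hop's profit: π = (p_{Hop} − 38)(162 − 2p_{Hop} + p_{Go}).
∂π/∂p_{Hop} = 238 − 4p_{Hop} + p_{Go} = 0 ⇒ p_{Hop} = 59.5 + 0.25p_{Go}.
Similarly p_{Go} = 63.5 + 0.25p_{Hop}.
Plugging p_{Go} into Hop's best response: p_{Hop} = 59.5 + 0.25(63.5 + 0.25p_{Hop}) ⇒ 0.9375p_{Hop} = 75.375, so p_{Hop} = 80.4.
Then p_{Go} = 63.5 + 0.25·80.4 = 83.6.
q_{Hop} = 162 − 2·80.4 + 83.6 = 84.8.
Profit = (80.4 − 38)·84.8 = 3595.52.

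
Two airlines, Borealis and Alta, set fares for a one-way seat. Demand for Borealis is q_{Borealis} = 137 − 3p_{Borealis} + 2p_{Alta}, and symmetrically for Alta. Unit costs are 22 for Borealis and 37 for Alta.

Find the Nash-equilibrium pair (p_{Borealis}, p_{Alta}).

Borealis's profit: π = (p_{Borealis} − 22)(137 − 3p_{Borealis} + 2p_{Alta}).
∂π/∂p_{Borealis} = 203 − 6p_{Borealis} + 2p_{Alta} = 0 ⇒ p_{Borealis} = 203/6 + (1/3)p_{Alta}.
Similarly p_{Alta} = 124/3 + (1/3)p_{Borealis}.
Substituting the second reaction function into the first: p_{Borealis} = 203/6 + (1/3)(124/3 + (1/3)p_{Borealis}), which gives (8/9)p_{Borealis} = 857/18 ⇒ p_{Borealis} = 53.5625.
Then p_{Alta} = 124/3 + (1/3)·53.5625 = 59.1875.

53.5625, 59.1875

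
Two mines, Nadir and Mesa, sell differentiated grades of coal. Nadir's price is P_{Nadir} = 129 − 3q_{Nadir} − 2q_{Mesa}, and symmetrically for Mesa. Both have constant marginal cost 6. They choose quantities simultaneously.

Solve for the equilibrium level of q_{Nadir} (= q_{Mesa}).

15.375

Mine Nadir's profit: π = q_{Nadir}(129 − 3q_{Nadir} − 2q_{Mesa}) − 6q_{Nadir}.
∂π/∂q_{Nadir} = 123 − 6q_{Nadir} − 2q_{Mesa} = 0 ⇒ q_{Nadir} = 20.5 − (1/3)q_{Mesa}.
By symmetry q_{Mesa} = q_{Nadir}; substituting into the reaction function, (4/3)q_{Nadir} = 20.5 and q_{Nadir} = 15.375.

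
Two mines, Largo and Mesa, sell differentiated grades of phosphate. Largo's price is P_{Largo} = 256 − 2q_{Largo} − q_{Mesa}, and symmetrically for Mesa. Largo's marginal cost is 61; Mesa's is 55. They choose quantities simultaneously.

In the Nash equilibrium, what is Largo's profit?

2979.92

Mine Largo's profit: π = q_{Largo}(256 − 2q_{Largo} − q_{Mesa}) − 61q_{Largo}.
∂π/∂q_{Largo} = 195 − 4q_{Largo} − q_{Mesa} = 0 ⇒ q_{Largo} = 48.75 − 0.25q_{Mesa}.
Similarly q_{Mesa} = 50.25 − 0.25q_{Largo}.
Solving the two reaction functions simultaneously: (1 − (−0.25)(−0.25))q_{Largo} = 48.75 − 0.25·50.25, so 0.9375q_{Largo} = 36.1875 and q_{Largo} = 38.6.
Then q_{Mesa} = 50.25 − 0.25·38.6 = 40.6.
P_{Largo} = 256 − 2·38.6 − 40.6 = 138.2.
Profit = (138.2 − 61)·38.6 = 2979.92.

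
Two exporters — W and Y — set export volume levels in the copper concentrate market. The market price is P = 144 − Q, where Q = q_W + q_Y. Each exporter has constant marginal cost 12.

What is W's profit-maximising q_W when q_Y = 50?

Exporter W's profit: π = q_W(144 − (q_W + q_Y)) − 12q_W.
∂π/∂q_W = 132 − 2q_W − q_Y = 0, so q_W = 66 − 0.5q_Y.
At q_Y = 50: q_W = 66 − 0.5·50 = 41.

41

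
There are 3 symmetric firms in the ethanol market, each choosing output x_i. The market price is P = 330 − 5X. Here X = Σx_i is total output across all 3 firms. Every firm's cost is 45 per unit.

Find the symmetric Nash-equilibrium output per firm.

A representative firm's profit is π_i = x_i(330 − 5X) − 45x_i, with X = x_i + Σ_{j≠i} x_j.
First-order condition: 285 − 10x_i − 5Σ_{j≠i} x_j = 0.
Imposing symmetry (x_j = x for all j) turns Σ_{j≠i} x_j into 2x, so 285 = 20x and x = 14.25.

14.25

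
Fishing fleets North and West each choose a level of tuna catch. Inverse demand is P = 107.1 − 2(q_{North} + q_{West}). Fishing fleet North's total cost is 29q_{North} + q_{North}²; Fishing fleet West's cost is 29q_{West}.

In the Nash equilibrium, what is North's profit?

182.9883

Fishing fleet North's profit: π = q_{North}(107.1 − 2(q_{North} + q_{West})) − 29q_{North} − q_{North}².
∂π/∂q_{North} = 78.1 − 6q_{North} − 2q_{West} = 0, so q_{North} = 781/60 − (1/3)q_{West}.
For West: ∂π/∂q_{West} = 78.1 − 4q_{West} − 2q_{North} = 0 ⇒ q_{West} = 19.525 − 0.5q_{North}.
Substituting the second reaction function into the first: q_{North} = 781/60 − (1/3)(19.525 − 0.5q_{North}), which gives (5/6)q_{North} = 781/120 ⇒ q_{North} = 7.81.
Then q_{West} = 19.525 − 0.5·7.81 = 15.62.
Price P = 107.1 − 2·23.43 = 60.24.
North's profit: (60.24 − 29)·7.81 − (7.81)² = 182.9883.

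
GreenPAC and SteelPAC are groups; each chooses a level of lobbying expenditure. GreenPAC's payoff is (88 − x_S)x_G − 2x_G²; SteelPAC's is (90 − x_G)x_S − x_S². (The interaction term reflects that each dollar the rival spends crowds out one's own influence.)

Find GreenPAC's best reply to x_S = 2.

21.5

Expanding GreenPAC's payoff: 88x_G − x_Sx_G − 2x_G².
∂π/∂x_G = 88 − x_S − 4x_G = 0, so x_G = 22 − 0.25x_S.
At x_S = 2: x_G = 22 − 0.25·2 = 21.5.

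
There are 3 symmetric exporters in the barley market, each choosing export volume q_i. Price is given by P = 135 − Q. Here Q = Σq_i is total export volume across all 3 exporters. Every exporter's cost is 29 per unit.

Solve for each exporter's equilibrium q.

26.5

A representative exporter's profit is π_i = q_i(135 − Q) − 29q_i, with Q = q_i + Σ_{j≠i} q_j.
First-order condition: 106 − 2q_i − Σ_{j≠i} q_j = 0.
With identical exporters, set every q_j = q: then 106 − 2q − 2q = 0, i.e. q = 106/4 = 26.5.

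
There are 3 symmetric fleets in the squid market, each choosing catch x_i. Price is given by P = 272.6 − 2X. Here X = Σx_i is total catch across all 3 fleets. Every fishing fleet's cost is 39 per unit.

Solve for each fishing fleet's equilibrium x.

A representative fishing fleet's profit is π_i = x_i(272.6 − 2X) − 39x_i, with X = x_i + Σ_{j≠i} x_j.
First-order condition: 233.6 − 4x_i − 2Σ_{j≠i} x_j = 0.
With identical fishing fleets, set every x_j = x: then 233.6 − 4x − 4x = 0, i.e. x = 233.6/8 = 29.2.

29.2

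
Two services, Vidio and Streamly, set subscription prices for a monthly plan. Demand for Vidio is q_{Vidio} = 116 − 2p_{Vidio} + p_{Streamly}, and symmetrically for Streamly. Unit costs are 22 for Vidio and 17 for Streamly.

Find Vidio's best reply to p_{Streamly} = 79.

Vidio's profit: π = (p_{Vidio} − 22)(116 − 2p_{Vidio} + p_{Streamly}).
∂π/∂p_{Vidio} = 160 − 4p_{Vidio} + p_{Streamly} = 0 ⇒ p_{Vidio} = 40 + 0.25p_{Streamly}.
At p_{Streamly} = 79: p_{Vidio} = 40 + 0.25·79 = 59.75.

59.75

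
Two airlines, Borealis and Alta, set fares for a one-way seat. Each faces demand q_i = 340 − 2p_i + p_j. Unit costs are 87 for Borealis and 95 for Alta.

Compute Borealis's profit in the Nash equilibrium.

Borealis's profit: π = (p_{Borealis} − 87)(340 − 2p_{Borealis} + p_{Alta}).
∂π/∂p_{Borealis} = 514 − 4p_{Borealis} + p_{Alta} = 0 ⇒ p_{Borealis} = 128.5 + 0.25p_{Alta}.
Similarly p_{Alta} = 132.5 + 0.25p_{Borealis}.
Plugging p_{Alta} into Borealis's best response: p_{Borealis} = 128.5 + 0.25(132.5 + 0.25p_{Borealis}) ⇒ 0.9375p_{Borealis} = 161.625, so p_{Borealis} = 172.4.
Then p_{Alta} = 132.5 + 0.25·172.4 = 175.6.
q_{Borealis} = 340 − 2·172.4 + 175.6 = 170.8.
Profit = (172.4 − 87)·170.8 = 14586.32.

14586.32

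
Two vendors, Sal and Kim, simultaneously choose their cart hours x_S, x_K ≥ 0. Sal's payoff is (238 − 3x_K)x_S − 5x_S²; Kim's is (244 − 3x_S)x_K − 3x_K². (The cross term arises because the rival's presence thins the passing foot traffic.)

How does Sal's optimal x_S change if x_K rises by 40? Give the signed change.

Expanding Sal's payoff: 238x_S − 3x_Kx_S − 5x_S².
∂π/∂x_S = 238 − 3x_K − 10x_S = 0, so x_S = 23.8 − 0.3x_K.
The reaction-function slope is −0.3, so a 40-unit rise in x_K moves x_S by −0.3 × 40 = −12. Sal's best response falls — the actions are strategic substitutes.

-12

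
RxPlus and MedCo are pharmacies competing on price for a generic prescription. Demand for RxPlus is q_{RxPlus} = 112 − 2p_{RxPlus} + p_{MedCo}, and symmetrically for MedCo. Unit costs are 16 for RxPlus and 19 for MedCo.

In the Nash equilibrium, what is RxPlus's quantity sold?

64.8

RxPlus's profit: π = (p_{RxPlus} − 16)(112 − 2p_{RxPlus} + p_{MedCo}).
∂π/∂p_{RxPlus} = 144 − 4p_{RxPlus} + p_{MedCo} = 0 ⇒ p_{RxPlus} = 36 + 0.25p_{MedCo}.
Similarly p_{MedCo} = 37.5 + 0.25p_{RxPlus}.
Substituting the second reaction function into the first: p_{RxPlus} = 36 + 0.25(37.5 + 0.25p_{RxPlus}), which gives 0.9375p_{RxPlus} = 45.375 ⇒ p_{RxPlus} = 48.4.
Then p_{MedCo} = 37.5 + 0.25·48.4 = 49.6.
q_{RxPlus} = 112 − 2·48.4 + 49.6 = 64.8.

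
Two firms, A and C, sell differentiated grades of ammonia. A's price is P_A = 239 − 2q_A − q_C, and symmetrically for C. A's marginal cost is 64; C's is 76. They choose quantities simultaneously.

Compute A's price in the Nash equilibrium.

Firm A's profit: π = q_A(239 − 2q_A − q_C) − 64q_A.
∂π/∂q_A = 175 − 4q_A − q_C = 0 ⇒ q_A = 43.75 − 0.25q_C.
Similarly q_C = 40.75 − 0.25q_A.
Substituting the second reaction function into the first: q_A = 43.75 − 0.25(40.75 − 0.25q_A), which gives 0.9375q_A = 33.5625 ⇒ q_A = 35.8.
Then q_C = 40.75 − 0.25·35.8 = 31.8.
P_A = 239 − 2·35.8 − 31.8 = 135.6.

135.6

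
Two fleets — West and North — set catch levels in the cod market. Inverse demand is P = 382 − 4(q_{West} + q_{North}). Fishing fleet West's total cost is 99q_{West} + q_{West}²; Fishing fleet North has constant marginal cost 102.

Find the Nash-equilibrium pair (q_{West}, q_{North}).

Fishing fleet West's profit: π = q_{West}(382 − 4(q_{West} + q_{North})) − 99q_{West} − q_{West}².
∂π/∂q_{West} = 283 − 10q_{West} − 4q_{North} = 0, so q_{West} = 28.3 − 0.4q_{North}.
For North: ∂π/∂q_{North} = 280 − 8q_{North} − 4q_{West} = 0 ⇒ q_{North} = 35 − 0.5q_{West}.
Plugging q_{North} into West's best response: q_{West} = 28.3 − 0.4(35 − 0.5q_{West}) ⇒ 0.8q_{West} = 14.3, so q_{West} = 17.875.
Then q_{North} = 35 − 0.5·17.875 = 26.0625.

17.875, 26.0625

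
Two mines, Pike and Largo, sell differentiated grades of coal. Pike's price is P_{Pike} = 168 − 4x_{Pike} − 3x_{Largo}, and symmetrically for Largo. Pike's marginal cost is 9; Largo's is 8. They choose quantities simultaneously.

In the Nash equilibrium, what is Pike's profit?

Mine Pike's profit: π = x_{Pike}(168 − 4x_{Pike} − 3x_{Largo}) − 9x_{Pike}.
∂π/∂x_{Pike} = 159 − 8x_{Pike} − 3x_{Largo} = 0 ⇒ x_{Pike} = 19.875 − 0.375x_{Largo}.
Similarly x_{Largo} = 20 − 0.375x_{Pike}.
Substituting the second reaction function into the first: x_{Pike} = 19.875 − 0.375(20 − 0.375x_{Pike}), which gives (55/64)x_{Pike} = 12.375 ⇒ x_{Pike} = 14.4.
Then x_{Largo} = 20 − 0.375·14.4 = 14.6.
P_{Pike} = 168 − 4·14.4 − 3·14.6 = 66.6.
Profit = (66.6 − 9)·14.4 = 829.44.

829.44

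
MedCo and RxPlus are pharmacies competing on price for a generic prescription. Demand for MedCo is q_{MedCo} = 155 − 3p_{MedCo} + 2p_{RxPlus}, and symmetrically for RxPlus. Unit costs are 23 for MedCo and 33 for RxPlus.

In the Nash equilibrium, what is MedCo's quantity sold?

104.625

MedCo's profit: π = (p_{MedCo} − 23)(155 − 3p_{MedCo} + 2p_{RxPlus}).
∂π/∂p_{MedCo} = 224 − 6p_{MedCo} + 2p_{RxPlus} = 0 ⇒ p_{MedCo} = 112/3 + (1/3)p_{RxPlus}.
Similarly p_{RxPlus} = 127/3 + (1/3)p_{MedCo}.
Substituting the second reaction function into the first: p_{MedCo} = 112/3 + (1/3)(127/3 + (1/3)p_{MedCo}), which gives (8/9)p_{MedCo} = 463/9 ⇒ p_{MedCo} = 57.875.
Then p_{RxPlus} = 127/3 + (1/3)·57.875 = 61.625.
q_{MedCo} = 155 − 3·57.875 + 2·61.625 = 104.625.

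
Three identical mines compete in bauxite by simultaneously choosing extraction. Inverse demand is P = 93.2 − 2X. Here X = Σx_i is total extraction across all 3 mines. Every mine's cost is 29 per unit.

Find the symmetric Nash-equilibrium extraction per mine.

8.025

A representative mine's profit is π_i = x_i(93.2 − 2X) − 29x_i, with X = x_i + Σ_{j≠i} x_j.
First-order condition: 64.2 − 4x_i − 2Σ_{j≠i} x_j = 0.
Imposing symmetry (x_j = x for all j) turns Σ_{j≠i} x_j into 2x, so 64.2 = 8x and x = 8.025.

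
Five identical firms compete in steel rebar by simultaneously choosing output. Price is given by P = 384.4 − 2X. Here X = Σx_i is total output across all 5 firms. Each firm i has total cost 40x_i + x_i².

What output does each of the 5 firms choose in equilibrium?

24.6

A representative firm's profit is π_i = x_i(384.4 − 2X) − 40x_i − x_i², with X = x_i + Σ_{j≠i} x_j.
First-order condition: 344.4 − 6x_i − 2Σ_{j≠i} x_j = 0.
With identical firms, set every x_j = x: then 344.4 − 6x − 8x = 0, i.e. x = 344.4/14 = 24.6.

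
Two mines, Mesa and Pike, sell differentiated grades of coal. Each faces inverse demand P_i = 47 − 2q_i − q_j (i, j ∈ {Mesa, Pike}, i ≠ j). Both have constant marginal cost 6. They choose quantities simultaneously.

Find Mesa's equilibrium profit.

134.48

Mine Mesa's profit: π = q_{Mesa}(47 − 2q_{Mesa} − q_{Pike}) − 6q_{Mesa}.
∂π/∂q_{Mesa} = 41 − 4q_{Mesa} − q_{Pike} = 0 ⇒ q_{Mesa} = 10.25 − 0.25q_{Pike}.
The game is symmetric, so in equilibrium q_{Pike} = q_{Mesa}: the reaction function gives 1.25q_{Mesa} = 10.25, hence q_{Mesa} = 8.2.
P_{Mesa} = 47 − 2·8.2 − 8.2 = 22.4.
Profit = (22.4 − 6)·8.2 = 134.48.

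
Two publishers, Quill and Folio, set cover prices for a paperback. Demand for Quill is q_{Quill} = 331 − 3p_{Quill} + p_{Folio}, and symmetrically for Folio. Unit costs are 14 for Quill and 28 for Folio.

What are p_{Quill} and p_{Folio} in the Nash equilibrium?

75.8, 81.8

Quill's profit: π = (p_{Quill} − 14)(331 − 3p_{Quill} + p_{Folio}).
∂π/∂p_{Quill} = 373 − 6p_{Quill} + p_{Folio} = 0 ⇒ p_{Quill} = 373/6 + (1/6)p_{Folio}.
Similarly p_{Folio} = 415/6 + (1/6)p_{Quill}.
Plugging p_{Folio} into Quill's best response: p_{Quill} = 373/6 + (1/6)(415/6 + (1/6)p_{Quill}) ⇒ (35/36)p_{Quill} = 2653/36, so p_{Quill} = 75.8.
Then p_{Folio} = 415/6 + (1/6)·75.8 = 81.8.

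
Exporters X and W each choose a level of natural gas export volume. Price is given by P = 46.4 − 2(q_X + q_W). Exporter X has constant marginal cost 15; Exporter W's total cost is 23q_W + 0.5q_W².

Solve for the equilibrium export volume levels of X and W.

Exporter X's profit: π = q_X(46.4 − 2(q_X + q_W)) − 15q_X.
∂π/∂q_X = 31.4 − 4q_X − 2q_W = 0, so q_X = 7.85 − 0.5q_W.
For W: ∂π/∂q_W = 23.4 − 5q_W − 2q_X = 0 ⇒ q_W = 4.68 − 0.4q_X.
Solving the two reaction functions simultaneously: (1 − (−0.5)(−0.4))q_X = 7.85 − 0.5·4.68, so 0.8q_X = 5.51 and q_X = 6.8875.
Then q_W = 4.68 − 0.4·6.8875 = 1.925.

6.8875, 1.925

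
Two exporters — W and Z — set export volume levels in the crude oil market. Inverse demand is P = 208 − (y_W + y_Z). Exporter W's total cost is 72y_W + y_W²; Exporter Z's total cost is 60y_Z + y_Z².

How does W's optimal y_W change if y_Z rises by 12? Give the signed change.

Exporter W's profit: π = y_W(208 − (y_W + y_Z)) − 72y_W − y_W².
∂π/∂y_W = 136 − 4y_W − y_Z = 0, so y_W = 34 − 0.25y_Z.
The reaction-function slope is −0.25, so a 12-unit rise in y_Z moves y_W by −0.25 × 12 = −3. W's best response falls — the actions are strategic substitutes.

-3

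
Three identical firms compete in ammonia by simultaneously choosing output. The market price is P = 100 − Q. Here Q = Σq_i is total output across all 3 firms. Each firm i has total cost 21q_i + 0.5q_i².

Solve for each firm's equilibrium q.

A representative firm's profit is π_i = q_i(100 − Q) − 21q_i − 0.5q_i², with Q = q_i + Σ_{j≠i} q_j.
First-order condition: 79 − 3q_i − Σ_{j≠i} q_j = 0.
Imposing symmetry (q_j = q for all j) turns Σ_{j≠i} q_j into 2q, so 79 = 5q and q = 15.8.

15.8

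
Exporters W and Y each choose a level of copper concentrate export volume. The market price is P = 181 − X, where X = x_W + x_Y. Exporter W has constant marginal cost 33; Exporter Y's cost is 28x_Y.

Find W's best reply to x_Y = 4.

72

Exporter W's profit: π = x_W(181 − (x_W + x_Y)) − 33x_W.
∂π/∂x_W = 148 − 2x_W − x_Y = 0, so x_W = 74 − 0.5x_Y.
At x_Y = 4: x_W = 74 − 0.5·4 = 72.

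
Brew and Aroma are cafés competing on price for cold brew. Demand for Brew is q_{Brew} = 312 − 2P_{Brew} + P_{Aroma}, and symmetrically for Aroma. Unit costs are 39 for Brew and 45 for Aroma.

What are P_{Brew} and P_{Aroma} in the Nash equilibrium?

130.8, 133.2

Brew's profit: π = (P_{Brew} − 39)(312 − 2P_{Brew} + P_{Aroma}).
∂π/∂P_{Brew} = 390 − 4P_{Brew} + P_{Aroma} = 0 ⇒ P_{Brew} = 97.5 + 0.25P_{Aroma}.
Similarly P_{Aroma} = 100.5 + 0.25P_{Brew}.
Substituting the second reaction function into the first: P_{Brew} = 97.5 + 0.25(100.5 + 0.25P_{Brew}), which gives 0.9375P_{Brew} = 122.625 ⇒ P_{Brew} = 130.8.
Then P_{Aroma} = 100.5 + 0.25·130.8 = 133.2.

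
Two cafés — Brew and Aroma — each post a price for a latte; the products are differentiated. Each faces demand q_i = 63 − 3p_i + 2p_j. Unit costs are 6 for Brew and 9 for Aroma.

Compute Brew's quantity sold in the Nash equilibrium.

Brew's profit: π = (p_{Brew} − 6)(63 − 3p_{Brew} + 2p_{Aroma}).
∂π/∂p_{Brew} = 81 − 6p_{Brew} + 2p_{Aroma} = 0 ⇒ p_{Brew} = 13.5 + (1/3)p_{Aroma}.
Similarly p_{Aroma} = 15 + (1/3)p_{Brew}.
Substituting the second reaction function into the first: p_{Brew} = 13.5 + (1/3)(15 + (1/3)p_{Brew}), which gives (8/9)p_{Brew} = 18.5 ⇒ p_{Brew} = 20.8125.
Then p_{Aroma} = 15 + (1/3)·20.8125 = 21.9375.
q_{Brew} = 63 − 3·20.8125 + 2·21.9375 = 44.4375.

44.4375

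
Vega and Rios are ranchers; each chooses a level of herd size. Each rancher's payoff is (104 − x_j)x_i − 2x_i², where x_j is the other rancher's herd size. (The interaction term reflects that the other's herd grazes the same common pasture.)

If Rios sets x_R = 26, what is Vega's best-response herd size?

19.5

Vega's payoff is (104 − x_R)x_V − 2x_V².
∂π/∂x_V = 104 − x_R − 4x_V = 0, so x_V = 26 − 0.25x_R.
At x_R = 26: x_V = 26 − 0.25·26 = 19.5.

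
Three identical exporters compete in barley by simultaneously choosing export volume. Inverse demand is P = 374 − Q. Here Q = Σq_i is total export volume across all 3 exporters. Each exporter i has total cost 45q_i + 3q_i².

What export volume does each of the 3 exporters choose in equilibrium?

32.9

A representative exporter's profit is π_i = q_i(374 − Q) − 45q_i − 3q_i², with Q = q_i + Σ_{j≠i} q_j.
First-order condition: 329 − 8q_i − Σ_{j≠i} q_j = 0.
With identical exporters, set every q_j = q: then 329 − 8q − 2q = 0, i.e. q = 329/10 = 32.9.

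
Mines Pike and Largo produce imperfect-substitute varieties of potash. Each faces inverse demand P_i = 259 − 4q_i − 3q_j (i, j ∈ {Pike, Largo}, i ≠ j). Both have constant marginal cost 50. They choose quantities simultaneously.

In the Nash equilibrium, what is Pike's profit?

1444

Mine Pike's profit: π = q_{Pike}(259 − 4q_{Pike} − 3q_{Largo}) − 50q_{Pike}.
∂π/∂q_{Pike} = 209 − 8q_{Pike} − 3q_{Largo} = 0 ⇒ q_{Pike} = 26.125 − 0.375q_{Largo}.
The game is symmetric, so in equilibrium q_{Largo} = q_{Pike}: the reaction function gives 1.375q_{Pike} = 26.125, hence q_{Pike} = 19.
P_{Pike} = 259 − 4·19 − 3·19 = 126.
Profit = (126 − 50)·19 = 1444.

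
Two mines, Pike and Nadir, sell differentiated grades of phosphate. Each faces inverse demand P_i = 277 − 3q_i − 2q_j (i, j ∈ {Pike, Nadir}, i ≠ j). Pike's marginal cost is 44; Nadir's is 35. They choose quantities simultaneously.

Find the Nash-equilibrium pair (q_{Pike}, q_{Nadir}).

28.5625, 30.8125

Mine Pike's profit: π = q_{Pike}(277 − 3q_{Pike} − 2q_{Nadir}) − 44q_{Pike}.
∂π/∂q_{Pike} = 233 − 6q_{Pike} − 2q_{Nadir} = 0 ⇒ q_{Pike} = 233/6 − (1/3)q_{Nadir}.
Similarly q_{Nadir} = 121/3 − (1/3)q_{Pike}.
Solving the two reaction functions simultaneously: (1 − (−1/3)(−1/3))q_{Pike} = 233/6 − (1/3)·(121/3), so (8/9)q_{Pike} = 457/18 and q_{Pike} = 28.5625.
Then q_{Nadir} = 121/3 − (1/3)·28.5625 = 30.8125.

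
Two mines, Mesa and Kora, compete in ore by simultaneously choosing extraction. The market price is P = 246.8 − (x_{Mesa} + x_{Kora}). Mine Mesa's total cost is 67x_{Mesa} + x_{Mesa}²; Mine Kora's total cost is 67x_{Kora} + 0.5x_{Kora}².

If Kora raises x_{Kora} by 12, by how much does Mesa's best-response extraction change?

-3

Mine Mesa's profit: π = x_{Mesa}(246.8 − (x_{Mesa} + x_{Kora})) − 67x_{Mesa} − x_{Mesa}².
∂π/∂x_{Mesa} = 179.8 − 4x_{Mesa} − x_{Kora} = 0, so x_{Mesa} = 44.95 − 0.25x_{Kora}.
The reaction-function slope is −0.25, so a 12-unit rise in x_{Kora} moves x_{Mesa} by −0.25 × 12 = −3. Mesa's best response falls — the actions are strategic substitutes.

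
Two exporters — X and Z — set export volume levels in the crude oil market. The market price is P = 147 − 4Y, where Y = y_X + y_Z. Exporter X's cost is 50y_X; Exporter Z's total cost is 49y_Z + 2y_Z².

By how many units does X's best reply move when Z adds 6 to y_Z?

Exporter X's profit: π = y_X(147 − 4(y_X + y_Z)) − 50y_X.
∂π/∂y_X = 97 − 8y_X − 4y_Z = 0, so y_X = 12.125 − 0.5y_Z.
The reaction-function slope is −0.5, so a 6-unit rise in y_Z moves y_X by −0.5 × 6 = −3. X's best response falls — the actions are strategic substitutes.

-3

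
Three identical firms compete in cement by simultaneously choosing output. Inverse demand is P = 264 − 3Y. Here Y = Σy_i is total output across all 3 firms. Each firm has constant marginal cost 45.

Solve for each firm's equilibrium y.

A representative firm's profit is π_i = y_i(264 − 3Y) − 45y_i, with Y = y_i + Σ_{j≠i} y_j.
First-order condition: 219 − 6y_i − 3Σ_{j≠i} y_j = 0.
Imposing symmetry (y_j = y for all j) turns Σ_{j≠i} y_j into 2y, so 219 = 12y and y = 18.25.

18.25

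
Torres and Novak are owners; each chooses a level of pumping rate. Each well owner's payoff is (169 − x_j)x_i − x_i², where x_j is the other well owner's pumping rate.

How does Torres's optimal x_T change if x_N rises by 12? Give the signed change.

-6

Torres's payoff is (169 − x_N)x_T − x_T².
∂π/∂x_T = 169 − x_N − 2x_T = 0, so x_T = 84.5 − 0.5x_N.
The reaction-function slope is −0.5, so a 12-unit rise in x_N moves x_T by −0.5 × 12 = −6. Torres's best response falls — the actions are strategic substitutes.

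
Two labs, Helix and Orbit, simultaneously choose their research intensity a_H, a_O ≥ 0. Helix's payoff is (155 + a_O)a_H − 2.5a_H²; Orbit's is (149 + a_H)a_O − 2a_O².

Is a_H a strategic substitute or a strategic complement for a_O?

strategic complements

Expanding Helix's payoff: 155a_H + a_Oa_H − 2.5a_H².
∂π/∂a_H = 155 + a_O − 5a_H = 0, so a_H = 31 + 0.2a_O.
The best-response slope da_H/da_O = 0.2 > 0: the reaction function is upward-sloping, so the choices are strategic complements.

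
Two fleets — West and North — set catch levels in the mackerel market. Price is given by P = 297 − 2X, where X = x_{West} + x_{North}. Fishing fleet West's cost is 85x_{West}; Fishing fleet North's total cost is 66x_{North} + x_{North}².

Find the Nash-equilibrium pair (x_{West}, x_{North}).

40.5, 25

Fishing fleet West's profit: π = x_{West}(297 − 2(x_{West} + x_{North})) − 85x_{West}.
∂π/∂x_{West} = 212 − 4x_{West} − 2x_{North} = 0, so x_{West} = 53 − 0.5x_{North}.
For North: ∂π/∂x_{North} = 231 − 6x_{North} − 2x_{West} = 0 ⇒ x_{North} = 38.5 − (1/3)x_{West}.
Plugging x_{North} into West's best response: x_{West} = 53 − 0.5(38.5 − (1/3)x_{West}) ⇒ (5/6)x_{West} = 33.75, so x_{West} = 40.5.
Then x_{North} = 38.5 − (1/3)·40.5 = 25.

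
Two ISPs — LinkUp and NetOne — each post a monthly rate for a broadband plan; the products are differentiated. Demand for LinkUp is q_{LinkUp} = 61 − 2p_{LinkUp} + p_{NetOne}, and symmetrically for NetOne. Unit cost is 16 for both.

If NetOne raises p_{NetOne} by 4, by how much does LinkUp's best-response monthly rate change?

LinkUp's profit: π = (p_{LinkUp} − 16)(61 − 2p_{LinkUp} + p_{NetOne}).
∂π/∂p_{LinkUp} = 93 − 4p_{LinkUp} + p_{NetOne} = 0 ⇒ p_{LinkUp} = 23.25 + 0.25p_{NetOne}.
The reaction-function slope is 0.25, so a 4-unit rise in p_{NetOne} moves p_{LinkUp} by 0.25 × 4 = 1. LinkUp's best response rises — the actions are strategic complements.

1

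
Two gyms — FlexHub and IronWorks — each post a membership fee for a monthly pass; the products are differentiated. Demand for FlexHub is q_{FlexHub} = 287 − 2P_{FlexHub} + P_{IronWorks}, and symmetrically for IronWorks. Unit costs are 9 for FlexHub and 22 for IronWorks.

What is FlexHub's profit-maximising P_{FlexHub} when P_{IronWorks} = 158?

FlexHub's profit: π = (P_{FlexHub} − 9)(287 − 2P_{FlexHub} + P_{IronWorks}).
∂π/∂P_{FlexHub} = 305 − 4P_{FlexHub} + P_{IronWorks} = 0 ⇒ P_{FlexHub} = 76.25 + 0.25P_{IronWorks}.
At P_{IronWorks} = 158: P_{FlexHub} = 76.25 + 0.25·158 = 115.75.

115.75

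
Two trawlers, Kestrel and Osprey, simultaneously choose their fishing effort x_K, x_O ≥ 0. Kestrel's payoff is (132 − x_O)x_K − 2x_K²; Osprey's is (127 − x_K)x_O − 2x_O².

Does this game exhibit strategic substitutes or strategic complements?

strategic substitutes

Expanding Kestrel's payoff: 132x_K − x_Ox_K − 2x_K².
∂π/∂x_K = 132 − x_O − 4x_K = 0, so x_K = 33 − 0.25x_O.
The best-response slope dx_K/dx_O = −0.25 < 0: the reaction function is downward-sloping, so the choices are strategic substitutes.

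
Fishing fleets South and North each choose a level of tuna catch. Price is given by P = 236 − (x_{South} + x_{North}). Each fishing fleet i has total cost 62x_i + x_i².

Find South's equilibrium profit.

Fishing fleet South's profit: π = x_{South}(236 − (x_{South} + x_{North})) − 62x_{South} − x_{South}².
∂π/∂x_{South} = 174 − 4x_{South} − x_{North} = 0, so x_{South} = 43.5 − 0.25x_{North}.
The game is symmetric, so in equilibrium x_{North} = x_{South}: the reaction function gives 1.25x_{South} = 43.5, hence x_{South} = 34.8.
Price P = 236 − 69.6 = 166.4.
South's profit: (166.4 − 62)·34.8 − (34.8)² = 2422.08.

2422.08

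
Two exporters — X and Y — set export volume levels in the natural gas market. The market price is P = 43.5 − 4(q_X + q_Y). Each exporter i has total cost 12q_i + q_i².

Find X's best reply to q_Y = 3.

Exporter X's profit: π = q_X(43.5 − 4(q_X + q_Y)) − 12q_X − q_X².
∂π/∂q_X = 31.5 − 10q_X − 4q_Y = 0, so q_X = 3.15 − 0.4q_Y.
At q_Y = 3: q_X = 3.15 − 0.4·3 = 1.95.

1.95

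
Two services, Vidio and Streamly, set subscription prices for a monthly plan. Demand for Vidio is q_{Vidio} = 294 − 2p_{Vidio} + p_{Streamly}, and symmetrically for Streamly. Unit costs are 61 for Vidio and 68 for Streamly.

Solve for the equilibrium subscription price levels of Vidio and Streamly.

Vidio's profit: π = (p_{Vidio} − 61)(294 − 2p_{Vidio} + p_{Streamly}).
∂π/∂p_{Vidio} = 416 − 4p_{Vidio} + p_{Streamly} = 0 ⇒ p_{Vidio} = 104 + 0.25p_{Streamly}.
Similarly p_{Streamly} = 107.5 + 0.25p_{Vidio}.
Plugging p_{Streamly} into Vidio's best response: p_{Vidio} = 104 + 0.25(107.5 + 0.25p_{Vidio}) ⇒ 0.9375p_{Vidio} = 130.875, so p_{Vidio} = 139.6.
Then p_{Streamly} = 107.5 + 0.25·139.6 = 142.4.

139.6, 142.4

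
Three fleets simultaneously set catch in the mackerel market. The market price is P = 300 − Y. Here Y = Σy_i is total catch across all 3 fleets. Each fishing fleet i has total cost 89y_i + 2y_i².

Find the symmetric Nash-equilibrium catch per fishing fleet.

A representative fishing fleet's profit is π_i = y_i(300 − Y) − 89y_i − 2y_i², with Y = y_i + Σ_{j≠i} y_j.
First-order condition: 211 − 6y_i − Σ_{j≠i} y_j = 0.
Imposing symmetry (y_j = y for all j) turns Σ_{j≠i} y_j into 2y, so 211 = 8y and y = 26.375.

26.375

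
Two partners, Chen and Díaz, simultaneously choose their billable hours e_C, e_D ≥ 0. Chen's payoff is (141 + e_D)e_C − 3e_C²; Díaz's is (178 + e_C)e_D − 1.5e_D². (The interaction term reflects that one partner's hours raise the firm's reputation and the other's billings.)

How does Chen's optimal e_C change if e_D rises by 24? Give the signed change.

4

Expanding Chen's payoff: 141e_C + e_De_C − 3e_C².
∂π/∂e_C = 141 + e_D − 6e_C = 0, so e_C = 23.5 + (1/6)e_D.
The reaction-function slope is 1/6, so a 24-unit rise in e_D moves e_C by 1/6 × 24 = 4. Chen's best response rises — the actions are strategic complements.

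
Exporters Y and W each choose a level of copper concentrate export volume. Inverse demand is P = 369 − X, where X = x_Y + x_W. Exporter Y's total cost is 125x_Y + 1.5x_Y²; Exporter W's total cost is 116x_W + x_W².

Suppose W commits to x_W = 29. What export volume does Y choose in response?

43

Exporter Y's profit: π = x_Y(369 − (x_Y + x_W)) − 125x_Y − 1.5x_Y².
∂π/∂x_Y = 244 − 5x_Y − x_W = 0, so x_Y = 48.8 − 0.2x_W.
At x_W = 29: x_Y = 48.8 − 0.2·29 = 43.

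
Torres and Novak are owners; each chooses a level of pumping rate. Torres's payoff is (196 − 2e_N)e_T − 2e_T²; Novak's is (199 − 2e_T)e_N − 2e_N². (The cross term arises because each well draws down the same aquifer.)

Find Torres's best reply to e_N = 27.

Expanding Torres's payoff: 196e_T − 2e_Ne_T − 2e_T².
∂π/∂e_T = 196 − 2e_N − 4e_T = 0, so e_T = 49 − 0.5e_N.
At e_N = 27: e_T = 49 − 0.5·27 = 35.5.

35.5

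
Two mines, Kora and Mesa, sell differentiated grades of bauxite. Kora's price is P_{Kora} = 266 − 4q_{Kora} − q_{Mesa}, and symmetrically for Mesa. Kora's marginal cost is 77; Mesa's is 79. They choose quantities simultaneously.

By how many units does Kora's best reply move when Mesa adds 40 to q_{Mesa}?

Mine Kora's profit: π = q_{Kora}(266 − 4q_{Kora} − q_{Mesa}) − 77q_{Kora}.
∂π/∂q_{Kora} = 189 − 8q_{Kora} − q_{Mesa} = 0 ⇒ q_{Kora} = 23.625 − 0.125q_{Mesa}.
The reaction-function slope is −0.125, so a 40-unit rise in q_{Mesa} moves q_{Kora} by −0.125 × 40 = −5. Kora's best response falls — the actions are strategic substitutes.

-5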